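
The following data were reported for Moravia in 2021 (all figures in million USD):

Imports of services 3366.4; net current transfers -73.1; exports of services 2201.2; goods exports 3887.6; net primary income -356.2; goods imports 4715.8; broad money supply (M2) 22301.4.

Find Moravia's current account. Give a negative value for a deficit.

Goods balance = 3887.6 - 4715.8 = -828.2
Services balance = 2201.2 - 3366.4 = -1165.2
Trade balance (goods + services) = -828.2 + (-1165.2) = -1993.4
Net primary income = -356.2
Net secondary income = -73.1
Current account = -1993.4 + (-356.2) + (-73.1) = -2422.7

-2422.7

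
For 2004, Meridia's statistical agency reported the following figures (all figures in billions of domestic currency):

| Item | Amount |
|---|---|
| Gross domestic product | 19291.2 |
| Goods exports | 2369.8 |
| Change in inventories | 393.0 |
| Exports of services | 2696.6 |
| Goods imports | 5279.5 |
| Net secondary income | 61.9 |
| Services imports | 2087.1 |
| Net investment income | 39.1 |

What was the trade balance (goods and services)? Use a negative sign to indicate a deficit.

-2300.2

Goods balance = 2369.8 - 5279.5 = -2909.7
Services balance = 2696.6 - 2087.1 = 609.5
Trade balance (goods + services) = -2909.7 + 609.5 = -2300.2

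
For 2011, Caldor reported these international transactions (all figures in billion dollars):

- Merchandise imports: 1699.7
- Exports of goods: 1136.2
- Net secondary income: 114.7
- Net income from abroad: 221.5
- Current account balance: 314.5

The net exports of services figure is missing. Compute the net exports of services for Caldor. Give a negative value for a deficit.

Current account = goods balance + services balance + net primary income + net secondary income
Sum of the known components = -227.3
Net exports of services = CA - (known components) = 314.5 - (-227.3) = 541.8

541.8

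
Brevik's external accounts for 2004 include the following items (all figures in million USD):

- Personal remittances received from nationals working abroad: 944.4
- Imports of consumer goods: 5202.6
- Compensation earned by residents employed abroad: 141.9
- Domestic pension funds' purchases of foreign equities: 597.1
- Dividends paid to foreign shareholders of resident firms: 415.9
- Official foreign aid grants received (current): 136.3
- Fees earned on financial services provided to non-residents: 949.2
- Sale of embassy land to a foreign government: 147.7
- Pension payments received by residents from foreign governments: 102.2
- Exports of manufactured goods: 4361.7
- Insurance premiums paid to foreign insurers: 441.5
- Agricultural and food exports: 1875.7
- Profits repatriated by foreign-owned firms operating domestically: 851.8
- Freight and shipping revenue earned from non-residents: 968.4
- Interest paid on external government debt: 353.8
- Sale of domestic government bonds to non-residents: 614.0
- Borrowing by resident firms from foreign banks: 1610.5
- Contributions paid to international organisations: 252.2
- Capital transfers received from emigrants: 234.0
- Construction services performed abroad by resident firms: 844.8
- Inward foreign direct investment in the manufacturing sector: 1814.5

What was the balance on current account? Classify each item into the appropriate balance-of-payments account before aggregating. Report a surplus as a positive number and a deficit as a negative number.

Goods: -5202.6 + 4361.7 + 1875.7 = 1034.8
Services: -441.5 + 968.4 + 844.8 + 949.2 = 2320.9
Primary income: -851.8 + 141.9 - 415.9 - 353.8 = -1479.6
Secondary income: -252.2 + 102.2 + 136.3 + 944.4 = 930.7
Current account = 1034.8 + 2320.9 + (-1479.6) + 930.7 = 2806.8
(Excluded from the current account — financial account: domestic pension funds' purchases of foreign equities 597.1, sale of domestic government bonds to non-residents 614.0, borrowing by resident firms from foreign banks 1610.5, inward foreign direct investment in the manufacturing sector 1814.5; capital account: sale of embassy land to a foreign government 147.7, capital transfers received from emigrants 234.0.)

2806.8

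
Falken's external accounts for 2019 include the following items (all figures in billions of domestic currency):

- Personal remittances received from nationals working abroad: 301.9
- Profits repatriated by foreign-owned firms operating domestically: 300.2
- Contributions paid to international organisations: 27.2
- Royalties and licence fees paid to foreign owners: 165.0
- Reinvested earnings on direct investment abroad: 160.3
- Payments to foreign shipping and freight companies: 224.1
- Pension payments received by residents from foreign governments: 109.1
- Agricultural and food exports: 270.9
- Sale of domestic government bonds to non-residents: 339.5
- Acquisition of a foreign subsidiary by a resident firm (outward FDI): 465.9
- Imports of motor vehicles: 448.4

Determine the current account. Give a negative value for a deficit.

-322.7

Goods: 270.9 - 448.4 = -177.5
Services: -165.0 - 224.1 = -389.1
Primary income: 160.3 - 300.2 = -139.9
Secondary income: 109.1 + 301.9 - 27.2 = 383.8
Current account = (-177.5) + (-389.1) + (-139.9) + 383.8 = -322.7
(Excluded from the current account — financial account: sale of domestic government bonds to non-residents 339.5, acquisition of a foreign subsidiary by a resident firm (outward FDI) 465.9.)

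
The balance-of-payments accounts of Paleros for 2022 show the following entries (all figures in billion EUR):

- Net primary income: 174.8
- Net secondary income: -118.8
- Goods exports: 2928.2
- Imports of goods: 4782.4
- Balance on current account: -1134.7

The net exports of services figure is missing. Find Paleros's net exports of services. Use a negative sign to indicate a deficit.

Current account = goods balance + services balance + net primary income + net secondary income
Sum of the known components = -1798.2
Net exports of services = CA - (known components) = -1134.7 - (-1798.2) = 663.5

663.5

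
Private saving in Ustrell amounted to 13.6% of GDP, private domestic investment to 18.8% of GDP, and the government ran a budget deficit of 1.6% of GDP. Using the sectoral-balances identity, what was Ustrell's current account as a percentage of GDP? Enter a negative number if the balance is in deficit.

By the sectoral-balances identity, CA = (S_private - I) + (T - G).
Private balance = 13.6 - 18.8 = -5.2
Government balance (T - G) = -1.6
CA = -5.2 + (-1.6) = -6.8

-6.8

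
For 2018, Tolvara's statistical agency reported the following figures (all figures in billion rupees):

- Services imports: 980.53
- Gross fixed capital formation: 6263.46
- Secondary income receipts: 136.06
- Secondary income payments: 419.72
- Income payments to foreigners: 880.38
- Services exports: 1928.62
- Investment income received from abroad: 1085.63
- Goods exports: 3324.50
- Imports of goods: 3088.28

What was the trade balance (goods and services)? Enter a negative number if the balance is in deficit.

Goods balance = 3324.50 - 3088.28 = 236.22
Services balance = 1928.62 - 980.53 = 948.09
Trade balance (goods + services) = 236.22 + 948.09 = 1184.31

1184.31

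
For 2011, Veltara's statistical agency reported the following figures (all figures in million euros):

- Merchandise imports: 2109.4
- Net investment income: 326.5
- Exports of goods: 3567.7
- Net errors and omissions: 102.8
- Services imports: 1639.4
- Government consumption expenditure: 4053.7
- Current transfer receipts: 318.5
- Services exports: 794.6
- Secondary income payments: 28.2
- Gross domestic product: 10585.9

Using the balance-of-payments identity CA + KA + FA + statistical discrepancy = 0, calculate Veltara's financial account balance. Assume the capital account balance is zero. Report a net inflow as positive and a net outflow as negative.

-1333.1

Goods balance = 3567.7 - 2109.4 = 1458.3
Services balance = 794.6 - 1639.4 = -844.8
Trade balance (goods + services) = 1458.3 + (-844.8) = 613.5
Net primary income = 326.5
Net secondary income = 318.5 - 28.2 = 290.3
Current account = 613.5 + 326.5 + 290.3 = 1230.3
Financial account = -(1230.3 + 102.8) = -1333.1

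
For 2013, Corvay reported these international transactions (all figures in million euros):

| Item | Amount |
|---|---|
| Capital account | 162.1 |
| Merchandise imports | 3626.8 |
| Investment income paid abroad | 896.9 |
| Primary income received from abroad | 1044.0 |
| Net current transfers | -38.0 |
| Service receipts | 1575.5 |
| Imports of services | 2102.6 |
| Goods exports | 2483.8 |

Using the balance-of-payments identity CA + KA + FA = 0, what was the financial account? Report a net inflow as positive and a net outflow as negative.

1398.9

Goods balance = 2483.8 - 3626.8 = -1143.0
Services balance = 1575.5 - 2102.6 = -527.1
Trade balance (goods + services) = -1143.0 + (-527.1) = -1670.1
Net primary income = 1044.0 - 896.9 = 147.1
Net secondary income = -38.0
Current account = -1670.1 + 147.1 + (-38.0) = -1561.0
Financial account = -(-1561.0 + 162.1) = 1398.9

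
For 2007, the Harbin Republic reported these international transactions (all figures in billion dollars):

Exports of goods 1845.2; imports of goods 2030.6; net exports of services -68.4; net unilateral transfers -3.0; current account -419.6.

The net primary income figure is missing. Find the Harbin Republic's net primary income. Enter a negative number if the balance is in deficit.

Current account = goods balance + services balance + net primary income + net secondary income
Sum of the known components = -256.8
Net primary income = CA - (known components) = -419.6 - (-256.8) = -162.8

-162.8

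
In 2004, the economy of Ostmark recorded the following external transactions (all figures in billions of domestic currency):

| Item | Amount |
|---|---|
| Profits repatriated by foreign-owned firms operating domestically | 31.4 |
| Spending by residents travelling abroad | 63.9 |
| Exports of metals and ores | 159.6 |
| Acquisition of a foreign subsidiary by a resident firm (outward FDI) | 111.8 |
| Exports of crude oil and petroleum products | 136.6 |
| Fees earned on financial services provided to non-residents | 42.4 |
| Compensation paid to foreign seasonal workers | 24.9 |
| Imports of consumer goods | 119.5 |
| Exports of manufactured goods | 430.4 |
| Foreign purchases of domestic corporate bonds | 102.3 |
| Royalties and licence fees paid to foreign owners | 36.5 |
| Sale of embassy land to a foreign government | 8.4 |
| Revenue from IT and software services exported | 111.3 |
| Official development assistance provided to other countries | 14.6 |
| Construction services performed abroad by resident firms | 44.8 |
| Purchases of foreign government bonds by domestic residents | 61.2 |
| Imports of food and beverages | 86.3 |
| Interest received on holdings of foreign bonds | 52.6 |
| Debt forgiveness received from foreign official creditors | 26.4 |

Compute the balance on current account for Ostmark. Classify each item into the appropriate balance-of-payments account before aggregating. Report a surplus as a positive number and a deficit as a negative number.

600.6

Goods: 159.6 - 86.3 + 430.4 + 136.6 - 119.5 = 520.8
Services: -63.9 + 42.4 - 36.5 + 111.3 + 44.8 = 98.1
Primary income: 52.6 - 24.9 - 31.4 = -3.7
Secondary income: -14.6
Current account = 520.8 + 98.1 + (-3.7) + (-14.6) = 600.6
(Excluded from the current account — financial account: acquisition of a foreign subsidiary by a resident firm (outward FDI) 111.8, foreign purchases of domestic corporate bonds 102.3, purchases of foreign government bonds by domestic residents 61.2; capital account: sale of embassy land to a foreign government 8.4, debt forgiveness received from foreign official creditors 26.4.)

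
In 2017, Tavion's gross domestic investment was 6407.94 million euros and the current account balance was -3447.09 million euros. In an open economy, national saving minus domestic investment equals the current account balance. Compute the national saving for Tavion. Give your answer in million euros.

S = I + CA = 6407.94 + (-3447.09) = 2960.85

2960.85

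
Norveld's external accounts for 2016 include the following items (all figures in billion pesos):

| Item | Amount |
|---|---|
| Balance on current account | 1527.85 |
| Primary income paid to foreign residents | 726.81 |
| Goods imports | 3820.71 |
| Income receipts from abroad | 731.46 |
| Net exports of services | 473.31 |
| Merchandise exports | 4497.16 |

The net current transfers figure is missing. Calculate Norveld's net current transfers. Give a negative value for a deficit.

Current account = goods balance + services balance + net primary income + net secondary income
Sum of the known components = 1154.41
Net current transfers = CA - (known components) = 1527.85 - 1154.41 = 373.44

373.44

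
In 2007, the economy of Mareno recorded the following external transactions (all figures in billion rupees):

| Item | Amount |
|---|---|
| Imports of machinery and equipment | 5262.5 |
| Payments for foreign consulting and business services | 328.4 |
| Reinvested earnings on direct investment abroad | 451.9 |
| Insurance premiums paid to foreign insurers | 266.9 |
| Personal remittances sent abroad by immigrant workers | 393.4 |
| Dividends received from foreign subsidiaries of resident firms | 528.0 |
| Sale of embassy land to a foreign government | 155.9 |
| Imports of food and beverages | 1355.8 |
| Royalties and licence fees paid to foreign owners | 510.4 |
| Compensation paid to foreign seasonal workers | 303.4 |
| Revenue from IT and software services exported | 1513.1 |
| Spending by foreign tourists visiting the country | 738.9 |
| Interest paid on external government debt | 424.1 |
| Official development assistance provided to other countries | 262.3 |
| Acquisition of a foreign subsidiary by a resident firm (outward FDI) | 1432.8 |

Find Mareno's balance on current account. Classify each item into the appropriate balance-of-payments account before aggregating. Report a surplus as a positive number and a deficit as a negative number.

Goods: -5262.5 - 1355.8 = -6618.3
Services: 1513.1 - 328.4 + 738.9 - 266.9 - 510.4 = 1146.3
Primary income: 451.9 - 303.4 - 424.1 + 528.0 = 252.4
Secondary income: -393.4 - 262.3 = -655.7
Current account = (-6618.3) + 1146.3 + 252.4 + (-655.7) = -5875.3
(Excluded from the current account — capital account: sale of embassy land to a foreign government 155.9; financial account: acquisition of a foreign subsidiary by a resident firm (outward FDI) 1432.8.)

-5875.3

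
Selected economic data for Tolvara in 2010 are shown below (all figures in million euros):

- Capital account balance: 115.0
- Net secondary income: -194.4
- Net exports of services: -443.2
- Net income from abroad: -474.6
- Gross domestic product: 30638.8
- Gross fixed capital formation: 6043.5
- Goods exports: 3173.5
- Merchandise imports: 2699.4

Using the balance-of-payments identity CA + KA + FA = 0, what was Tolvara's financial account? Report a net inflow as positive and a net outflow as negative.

523.1

Goods balance = 3173.5 - 2699.4 = 474.1
Services balance = -443.2
Trade balance (goods + services) = 474.1 + (-443.2) = 30.9
Net primary income = -474.6
Net secondary income = -194.4
Current account = 30.9 + (-474.6) + (-194.4) = -638.1
Financial account = -(-638.1 + 115.0) = 523.1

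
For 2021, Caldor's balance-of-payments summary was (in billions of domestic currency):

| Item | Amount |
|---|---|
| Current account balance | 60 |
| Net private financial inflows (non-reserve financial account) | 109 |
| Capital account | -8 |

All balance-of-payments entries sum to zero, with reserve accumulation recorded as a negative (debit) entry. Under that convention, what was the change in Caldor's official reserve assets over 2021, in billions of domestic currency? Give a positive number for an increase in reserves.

Official reserve transactions balance = -(60 + (-8) + 109) = -161
An accumulation of reserves is recorded as a debit (negative entry), so the change in the stock of reserves is the negative of that balance.
Change in official reserves = -(-161) = 161

161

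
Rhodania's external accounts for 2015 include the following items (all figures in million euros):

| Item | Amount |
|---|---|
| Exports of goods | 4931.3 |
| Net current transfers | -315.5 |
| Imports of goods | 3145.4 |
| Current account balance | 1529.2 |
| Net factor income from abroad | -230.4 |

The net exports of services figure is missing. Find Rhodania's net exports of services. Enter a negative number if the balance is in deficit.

289.2

Current account = goods balance + services balance + net primary income + net secondary income
Sum of the known components = 1240.0
Net exports of services = CA - (known components) = 1529.2 - 1240.0 = 289.2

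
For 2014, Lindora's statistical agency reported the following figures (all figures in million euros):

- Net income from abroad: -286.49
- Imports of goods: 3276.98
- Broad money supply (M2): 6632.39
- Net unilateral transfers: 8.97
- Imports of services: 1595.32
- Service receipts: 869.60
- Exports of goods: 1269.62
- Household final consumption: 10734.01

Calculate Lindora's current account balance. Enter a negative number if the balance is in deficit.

Goods balance = 1269.62 - 3276.98 = -2007.36
Services balance = 869.60 - 1595.32 = -725.72
Trade balance (goods + services) = -2007.36 + (-725.72) = -2733.08
Net primary income = -286.49
Net secondary income = 8.97
Current account = -2733.08 + (-286.49) + 8.97 = -3010.60

-3010.60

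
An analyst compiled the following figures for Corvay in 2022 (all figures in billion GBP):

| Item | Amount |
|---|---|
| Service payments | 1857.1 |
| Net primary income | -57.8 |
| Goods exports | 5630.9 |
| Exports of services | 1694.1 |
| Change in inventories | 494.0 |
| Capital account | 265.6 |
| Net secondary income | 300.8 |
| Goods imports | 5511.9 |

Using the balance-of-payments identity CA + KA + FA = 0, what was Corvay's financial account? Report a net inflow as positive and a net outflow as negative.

Goods balance = 5630.9 - 5511.9 = 119.0
Services balance = 1694.1 - 1857.1 = -163.0
Trade balance (goods + services) = 119.0 + (-163.0) = -44.0
Net primary income = -57.8
Net secondary income = 300.8
Current account = -44.0 + (-57.8) + 300.8 = 199.0
Financial account = -(199.0 + 265.6) = -464.6

-464.6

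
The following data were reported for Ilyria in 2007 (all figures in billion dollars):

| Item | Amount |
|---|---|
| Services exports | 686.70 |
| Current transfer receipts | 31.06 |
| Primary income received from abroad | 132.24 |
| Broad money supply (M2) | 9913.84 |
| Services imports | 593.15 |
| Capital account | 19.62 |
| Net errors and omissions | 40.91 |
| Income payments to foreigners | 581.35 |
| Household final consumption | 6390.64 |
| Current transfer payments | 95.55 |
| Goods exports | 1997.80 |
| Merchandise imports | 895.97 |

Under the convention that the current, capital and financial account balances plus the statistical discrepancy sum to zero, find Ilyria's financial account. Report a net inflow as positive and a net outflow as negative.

-742.31

Goods balance = 1997.80 - 895.97 = 1101.83
Services balance = 686.70 - 593.15 = 93.55
Trade balance (goods + services) = 1101.83 + 93.55 = 1195.38
Net primary income = 132.24 - 581.35 = -449.11
Net secondary income = 31.06 - 95.55 = -64.49
Current account = 1195.38 + (-449.11) + (-64.49) = 681.78
Financial account = -(681.78 + 19.62 + 40.91) = -742.31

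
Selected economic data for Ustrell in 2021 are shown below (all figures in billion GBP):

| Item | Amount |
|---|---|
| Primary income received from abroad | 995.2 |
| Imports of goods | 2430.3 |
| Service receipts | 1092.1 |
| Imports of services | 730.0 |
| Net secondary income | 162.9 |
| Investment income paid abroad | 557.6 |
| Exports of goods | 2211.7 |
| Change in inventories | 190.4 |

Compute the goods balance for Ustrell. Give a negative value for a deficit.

Goods balance = 2211.7 - 2430.3 = -218.6

-218.6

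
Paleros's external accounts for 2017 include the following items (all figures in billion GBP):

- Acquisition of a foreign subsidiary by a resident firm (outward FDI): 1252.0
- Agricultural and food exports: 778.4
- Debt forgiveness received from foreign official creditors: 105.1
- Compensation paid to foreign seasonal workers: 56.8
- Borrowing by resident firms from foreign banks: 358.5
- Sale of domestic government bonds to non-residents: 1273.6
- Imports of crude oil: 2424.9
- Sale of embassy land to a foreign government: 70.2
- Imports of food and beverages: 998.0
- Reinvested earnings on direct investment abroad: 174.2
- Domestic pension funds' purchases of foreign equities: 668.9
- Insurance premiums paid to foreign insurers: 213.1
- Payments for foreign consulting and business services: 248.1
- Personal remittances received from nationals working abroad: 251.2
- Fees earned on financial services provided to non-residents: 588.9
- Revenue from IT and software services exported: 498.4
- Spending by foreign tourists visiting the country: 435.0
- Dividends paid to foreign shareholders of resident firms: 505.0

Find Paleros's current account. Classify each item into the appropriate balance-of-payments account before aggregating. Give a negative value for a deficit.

Goods: 778.4 - 2424.9 - 998.0 = -2644.5
Services: 588.9 + 435.0 + 498.4 - 248.1 - 213.1 = 1061.1
Primary income: -56.8 - 505.0 + 174.2 = -387.6
Secondary income: 251.2
Current account = (-2644.5) + 1061.1 + (-387.6) + 251.2 = -1719.8
(Excluded from the current account — financial account: acquisition of a foreign subsidiary by a resident firm (outward FDI) 1252.0, borrowing by resident firms from foreign banks 358.5, sale of domestic government bonds to non-residents 1273.6, domestic pension funds' purchases of foreign equities 668.9; capital account: debt forgiveness received from foreign official creditors 105.1, sale of embassy land to a foreign government 70.2.)

-1719.8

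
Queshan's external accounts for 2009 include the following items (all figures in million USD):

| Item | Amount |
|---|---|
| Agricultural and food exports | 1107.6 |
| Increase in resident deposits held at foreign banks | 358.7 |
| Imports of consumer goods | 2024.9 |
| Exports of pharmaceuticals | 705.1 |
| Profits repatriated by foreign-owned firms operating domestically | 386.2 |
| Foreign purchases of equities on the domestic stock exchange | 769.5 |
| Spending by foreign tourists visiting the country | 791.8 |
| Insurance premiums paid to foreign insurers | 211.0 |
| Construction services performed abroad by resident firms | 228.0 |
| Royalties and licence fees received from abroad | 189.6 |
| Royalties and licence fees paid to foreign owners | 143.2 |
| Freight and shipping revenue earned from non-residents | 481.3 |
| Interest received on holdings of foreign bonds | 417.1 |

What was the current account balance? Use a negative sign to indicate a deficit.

Goods: 705.1 - 2024.9 + 1107.6 = -212.2
Services: 481.3 + 791.8 + 228.0 - 211.0 - 143.2 + 189.6 = 1336.5
Primary income: -386.2 + 417.1 = 30.9
Current account = (-212.2) + 1336.5 + 30.9 = 1155.2
(Excluded from the current account — financial account: increase in resident deposits held at foreign banks 358.7, foreign purchases of equities on the domestic stock exchange 769.5.)

1155.2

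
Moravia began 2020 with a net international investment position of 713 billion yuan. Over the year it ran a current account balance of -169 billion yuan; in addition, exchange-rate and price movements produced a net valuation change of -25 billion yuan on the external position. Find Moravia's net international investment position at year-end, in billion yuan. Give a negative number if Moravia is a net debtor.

519

Change in NIIP = current account + net valuation change = -169 + (-25) = -194
End-of-year NIIP = 713 + (-194) = 519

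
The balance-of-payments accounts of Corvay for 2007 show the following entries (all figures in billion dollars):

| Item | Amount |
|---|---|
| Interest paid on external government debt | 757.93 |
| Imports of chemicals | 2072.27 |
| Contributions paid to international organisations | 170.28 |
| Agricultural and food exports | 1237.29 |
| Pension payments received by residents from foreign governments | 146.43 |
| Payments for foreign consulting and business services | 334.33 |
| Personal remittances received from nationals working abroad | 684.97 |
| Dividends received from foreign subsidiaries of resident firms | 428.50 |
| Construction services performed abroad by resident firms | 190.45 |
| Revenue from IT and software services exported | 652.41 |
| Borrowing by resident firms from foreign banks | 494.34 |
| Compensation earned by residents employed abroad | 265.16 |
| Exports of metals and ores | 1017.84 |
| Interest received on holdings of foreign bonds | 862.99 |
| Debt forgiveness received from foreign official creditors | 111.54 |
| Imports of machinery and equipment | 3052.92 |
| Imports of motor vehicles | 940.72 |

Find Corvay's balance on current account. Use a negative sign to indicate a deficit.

Goods: -2072.27 - 3052.92 + 1017.84 + 1237.29 - 940.72 = -3810.78
Services: -334.33 + 190.45 + 652.41 = 508.53
Primary income: 862.99 + 428.50 - 757.93 + 265.16 = 798.72
Secondary income: 684.97 + 146.43 - 170.28 = 661.12
Current account = (-3810.78) + 508.53 + 798.72 + 661.12 = -1842.41
(Excluded from the current account — financial account: borrowing by resident firms from foreign banks 494.34; capital account: debt forgiveness received from foreign official creditors 111.54.)

-1842.41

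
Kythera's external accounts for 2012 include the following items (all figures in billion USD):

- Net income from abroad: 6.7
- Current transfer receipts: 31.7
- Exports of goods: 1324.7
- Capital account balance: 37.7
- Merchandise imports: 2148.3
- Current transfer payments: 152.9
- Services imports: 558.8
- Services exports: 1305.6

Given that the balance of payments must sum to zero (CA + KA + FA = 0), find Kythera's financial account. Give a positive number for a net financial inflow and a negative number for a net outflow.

Goods balance = 1324.7 - 2148.3 = -823.6
Services balance = 1305.6 - 558.8 = 746.8
Trade balance (goods + services) = -823.6 + 746.8 = -76.8
Net primary income = 6.7
Net secondary income = 31.7 - 152.9 = -121.2
Current account = -76.8 + 6.7 + (-121.2) = -191.3
Financial account = -(-191.3 + 37.7) = 153.6

153.6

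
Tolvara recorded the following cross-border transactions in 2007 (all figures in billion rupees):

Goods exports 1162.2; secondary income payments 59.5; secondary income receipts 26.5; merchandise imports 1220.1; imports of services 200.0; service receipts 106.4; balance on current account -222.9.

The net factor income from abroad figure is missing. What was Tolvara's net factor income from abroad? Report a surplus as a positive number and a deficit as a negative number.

Current account = goods balance + services balance + net primary income + net secondary income
Sum of the known components = -184.5
Net factor income from abroad = CA - (known components) = -222.9 - (-184.5) = -38.4

-38.4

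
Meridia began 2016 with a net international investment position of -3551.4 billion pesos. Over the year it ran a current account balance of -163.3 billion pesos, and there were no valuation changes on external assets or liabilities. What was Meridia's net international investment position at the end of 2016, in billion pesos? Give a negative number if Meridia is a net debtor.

-3714.7

With no valuation effects, change in NIIP = current account = -163.3
End-of-year NIIP = -3551.4 + (-163.3) = -3714.7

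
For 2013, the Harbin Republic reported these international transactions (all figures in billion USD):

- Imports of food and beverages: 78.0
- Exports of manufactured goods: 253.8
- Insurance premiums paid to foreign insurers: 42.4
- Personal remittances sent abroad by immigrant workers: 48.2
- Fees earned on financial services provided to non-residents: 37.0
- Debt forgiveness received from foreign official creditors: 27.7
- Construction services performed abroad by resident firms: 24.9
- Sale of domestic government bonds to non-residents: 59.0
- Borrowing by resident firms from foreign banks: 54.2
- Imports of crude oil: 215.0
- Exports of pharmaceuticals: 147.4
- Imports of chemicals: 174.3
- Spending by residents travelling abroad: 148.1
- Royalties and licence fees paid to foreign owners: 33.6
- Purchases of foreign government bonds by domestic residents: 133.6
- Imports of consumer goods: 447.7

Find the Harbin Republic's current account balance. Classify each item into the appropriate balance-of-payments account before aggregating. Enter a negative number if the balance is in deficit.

Goods: 253.8 - 174.3 - 78.0 - 447.7 + 147.4 - 215.0 = -513.8
Services: -33.6 - 148.1 + 24.9 + 37.0 - 42.4 = -162.2
Secondary income: -48.2
Current account = (-513.8) + (-162.2) + (-48.2) = -724.2
(Excluded from the current account — capital account: debt forgiveness received from foreign official creditors 27.7; financial account: sale of domestic government bonds to non-residents 59.0, borrowing by resident firms from foreign banks 54.2, purchases of foreign government bonds by domestic residents 133.6.)

-724.2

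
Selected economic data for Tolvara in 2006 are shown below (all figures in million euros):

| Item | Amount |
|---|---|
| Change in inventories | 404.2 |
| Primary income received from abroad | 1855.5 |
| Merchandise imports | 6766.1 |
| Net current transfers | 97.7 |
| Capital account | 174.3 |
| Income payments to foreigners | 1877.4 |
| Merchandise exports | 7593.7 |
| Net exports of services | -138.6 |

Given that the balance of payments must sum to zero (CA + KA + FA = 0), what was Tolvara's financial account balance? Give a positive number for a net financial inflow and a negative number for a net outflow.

-939.1

Goods balance = 7593.7 - 6766.1 = 827.6
Services balance = -138.6
Trade balance (goods + services) = 827.6 + (-138.6) = 689.0
Net primary income = 1855.5 - 1877.4 = -21.9
Net secondary income = 97.7
Current account = 689.0 + (-21.9) + 97.7 = 764.8
Financial account = -(764.8 + 174.3) = -939.1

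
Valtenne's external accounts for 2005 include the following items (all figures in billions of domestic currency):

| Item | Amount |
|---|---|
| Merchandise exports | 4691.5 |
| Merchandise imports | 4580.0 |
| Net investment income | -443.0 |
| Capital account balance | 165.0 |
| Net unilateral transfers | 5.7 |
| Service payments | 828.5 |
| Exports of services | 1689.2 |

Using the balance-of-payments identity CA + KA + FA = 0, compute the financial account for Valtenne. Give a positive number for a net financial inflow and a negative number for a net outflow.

-699.9

Goods balance = 4691.5 - 4580.0 = 111.5
Services balance = 1689.2 - 828.5 = 860.7
Trade balance (goods + services) = 111.5 + 860.7 = 972.2
Net primary income = -443.0
Net secondary income = 5.7
Current account = 972.2 + (-443.0) + 5.7 = 534.9
Financial account = -(534.9 + 165.0) = -699.9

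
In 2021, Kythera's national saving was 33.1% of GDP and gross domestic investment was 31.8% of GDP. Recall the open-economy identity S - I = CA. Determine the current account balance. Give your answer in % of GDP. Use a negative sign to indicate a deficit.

1.3

S - I = CA (net lending to the rest of the world).
CA = S - I = 33.1 - 31.8 = 1.3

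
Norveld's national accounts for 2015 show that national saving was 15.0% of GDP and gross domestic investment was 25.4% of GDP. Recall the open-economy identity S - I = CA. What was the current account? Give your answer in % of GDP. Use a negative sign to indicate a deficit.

-10.4

CA = S - I = 15.0 - 25.4 = -10.4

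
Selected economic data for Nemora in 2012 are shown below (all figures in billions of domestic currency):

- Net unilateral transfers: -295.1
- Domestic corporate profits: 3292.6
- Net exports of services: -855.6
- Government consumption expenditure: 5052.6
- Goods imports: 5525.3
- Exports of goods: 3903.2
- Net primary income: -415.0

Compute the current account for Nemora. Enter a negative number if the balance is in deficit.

-3187.8

Goods balance = 3903.2 - 5525.3 = -1622.1
Services balance = -855.6
Trade balance (goods + services) = -1622.1 + (-855.6) = -2477.7
Net primary income = -415.0
Net secondary income = -295.1
Current account = -2477.7 + (-415.0) + (-295.1) = -3187.8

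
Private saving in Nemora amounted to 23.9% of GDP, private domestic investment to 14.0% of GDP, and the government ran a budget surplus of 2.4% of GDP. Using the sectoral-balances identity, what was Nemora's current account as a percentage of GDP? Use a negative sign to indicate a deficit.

By the sectoral-balances identity, CA = (S_private - I) + (T - G).
Private balance = 23.9 - 14.0 = 9.9
Government balance (T - G) = 2.4
CA = 9.9 + 2.4 = 12.3

12.3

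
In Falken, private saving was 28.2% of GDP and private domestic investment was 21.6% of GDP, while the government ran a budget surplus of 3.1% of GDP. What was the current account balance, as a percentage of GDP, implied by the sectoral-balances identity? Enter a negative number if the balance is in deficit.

By the sectoral-balances identity, CA = (S_private - I) + (T - G).
Private balance = 28.2 - 21.6 = 6.6
Government balance (T - G) = 3.1
CA = 6.6 + 3.1 = 9.7

9.7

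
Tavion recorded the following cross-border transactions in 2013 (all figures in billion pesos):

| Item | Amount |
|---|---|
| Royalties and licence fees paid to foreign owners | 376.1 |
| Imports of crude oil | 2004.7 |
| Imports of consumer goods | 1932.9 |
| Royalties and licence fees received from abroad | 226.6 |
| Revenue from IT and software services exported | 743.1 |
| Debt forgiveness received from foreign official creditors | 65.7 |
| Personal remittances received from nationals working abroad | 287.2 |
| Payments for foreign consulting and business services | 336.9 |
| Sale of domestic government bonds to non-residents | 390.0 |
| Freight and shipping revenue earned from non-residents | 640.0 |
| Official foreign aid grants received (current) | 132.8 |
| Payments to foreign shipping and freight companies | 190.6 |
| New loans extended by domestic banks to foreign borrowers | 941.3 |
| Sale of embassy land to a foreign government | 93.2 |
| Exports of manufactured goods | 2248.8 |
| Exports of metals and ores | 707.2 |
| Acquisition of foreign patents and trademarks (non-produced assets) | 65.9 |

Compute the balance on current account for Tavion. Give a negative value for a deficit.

Goods: 707.2 + 2248.8 - 1932.9 - 2004.7 = -981.6
Services: 226.6 + 743.1 - 376.1 - 190.6 + 640.0 - 336.9 = 706.1
Secondary income: 287.2 + 132.8 = 420.0
Current account = (-981.6) + 706.1 + 420.0 = 144.5
(Excluded from the current account — capital account: debt forgiveness received from foreign official creditors 65.7, sale of embassy land to a foreign government 93.2, acquisition of foreign patents and trademarks (non-produced assets) 65.9; financial account: sale of domestic government bonds to non-residents 390.0, new loans extended by domestic banks to foreign borrowers 941.3.)

144.5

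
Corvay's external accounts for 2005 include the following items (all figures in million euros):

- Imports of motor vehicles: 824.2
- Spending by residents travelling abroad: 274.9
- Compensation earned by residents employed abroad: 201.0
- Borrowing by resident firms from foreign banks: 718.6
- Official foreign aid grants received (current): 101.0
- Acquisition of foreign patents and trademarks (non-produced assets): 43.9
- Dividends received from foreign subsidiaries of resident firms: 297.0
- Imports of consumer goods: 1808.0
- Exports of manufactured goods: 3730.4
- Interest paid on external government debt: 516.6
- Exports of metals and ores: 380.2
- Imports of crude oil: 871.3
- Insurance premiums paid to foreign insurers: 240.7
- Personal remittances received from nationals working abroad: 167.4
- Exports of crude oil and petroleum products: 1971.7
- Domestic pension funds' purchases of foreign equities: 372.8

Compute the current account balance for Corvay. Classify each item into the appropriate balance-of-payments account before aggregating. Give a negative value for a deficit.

2313.0

Goods: -871.3 + 3730.4 - 1808.0 - 824.2 + 1971.7 + 380.2 = 2578.8
Services: -240.7 - 274.9 = -515.6
Primary income: -516.6 + 297.0 + 201.0 = -18.6
Secondary income: 167.4 + 101.0 = 268.4
Current account = 2578.8 + (-515.6) + (-18.6) + 268.4 = 2313.0
(Excluded from the current account — financial account: borrowing by resident firms from foreign banks 718.6, domestic pension funds' purchases of foreign equities 372.8; capital account: acquisition of foreign patents and trademarks (non-produced assets) 43.9.)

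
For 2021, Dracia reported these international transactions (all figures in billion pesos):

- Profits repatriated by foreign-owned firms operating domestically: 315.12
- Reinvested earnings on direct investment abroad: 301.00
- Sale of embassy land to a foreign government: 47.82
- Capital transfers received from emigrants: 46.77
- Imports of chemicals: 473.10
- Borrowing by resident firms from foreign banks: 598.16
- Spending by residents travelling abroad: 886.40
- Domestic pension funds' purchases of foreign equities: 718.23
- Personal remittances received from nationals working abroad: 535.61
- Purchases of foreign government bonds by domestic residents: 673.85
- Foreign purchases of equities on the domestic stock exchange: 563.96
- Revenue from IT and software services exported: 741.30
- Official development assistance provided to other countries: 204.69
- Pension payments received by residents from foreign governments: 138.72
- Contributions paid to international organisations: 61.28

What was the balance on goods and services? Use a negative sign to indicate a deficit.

-618.20

Goods: -473.10
Services: 741.30 - 886.40 = -145.10
Trade balance = -473.10 + (-145.10) = -618.20
(Excluded from the trade balance — primary income: profits repatriated by foreign-owned firms operating domestically 315.12, reinvested earnings on direct investment abroad 301.00; capital account: sale of embassy land to a foreign government 47.82, capital transfers received from emigrants 46.77; financial account: borrowing by resident firms from foreign banks 598.16, domestic pension funds' purchases of foreign equities 718.23, purchases of foreign government bonds by domestic residents 673.85, foreign purchases of equities on the domestic stock exchange 563.96; secondary income: personal remittances received from nationals working abroad 535.61, official development assistance provided to other countries 204.69, pension payments received by residents from foreign governments 138.72, contributions paid to international organisations 61.28.)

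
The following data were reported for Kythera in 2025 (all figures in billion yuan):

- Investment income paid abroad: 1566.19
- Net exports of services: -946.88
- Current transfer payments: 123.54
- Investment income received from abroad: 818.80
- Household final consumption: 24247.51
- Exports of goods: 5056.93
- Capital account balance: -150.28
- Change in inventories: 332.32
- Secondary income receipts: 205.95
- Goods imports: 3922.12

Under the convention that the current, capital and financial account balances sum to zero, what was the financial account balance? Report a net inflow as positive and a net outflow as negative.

627.33

Goods balance = 5056.93 - 3922.12 = 1134.81
Services balance = -946.88
Trade balance (goods + services) = 1134.81 + (-946.88) = 187.93
Net primary income = 818.80 - 1566.19 = -747.39
Net secondary income = 205.95 - 123.54 = 82.41
Current account = 187.93 + (-747.39) + 82.41 = -477.05
Financial account = -(-477.05 + (-150.28)) = 627.33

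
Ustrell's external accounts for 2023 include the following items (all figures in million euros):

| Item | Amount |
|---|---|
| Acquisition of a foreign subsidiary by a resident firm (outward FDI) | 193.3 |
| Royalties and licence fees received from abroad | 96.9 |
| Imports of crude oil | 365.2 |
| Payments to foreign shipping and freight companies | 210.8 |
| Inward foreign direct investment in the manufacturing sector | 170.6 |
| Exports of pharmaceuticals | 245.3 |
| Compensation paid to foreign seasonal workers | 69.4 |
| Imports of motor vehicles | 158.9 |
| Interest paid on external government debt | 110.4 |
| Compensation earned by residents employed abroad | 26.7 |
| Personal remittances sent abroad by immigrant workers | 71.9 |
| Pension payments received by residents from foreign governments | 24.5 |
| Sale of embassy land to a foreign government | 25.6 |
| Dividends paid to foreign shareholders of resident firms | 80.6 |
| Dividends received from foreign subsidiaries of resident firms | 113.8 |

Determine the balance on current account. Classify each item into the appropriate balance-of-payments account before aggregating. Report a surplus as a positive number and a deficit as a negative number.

Goods: -365.2 - 158.9 + 245.3 = -278.8
Services: 96.9 - 210.8 = -113.9
Primary income: -80.6 - 110.4 + 113.8 - 69.4 + 26.7 = -119.9
Secondary income: 24.5 - 71.9 = -47.4
Current account = (-278.8) + (-113.9) + (-119.9) + (-47.4) = -560.0
(Excluded from the current account — financial account: acquisition of a foreign subsidiary by a resident firm (outward FDI) 193.3, inward foreign direct investment in the manufacturing sector 170.6; capital account: sale of embassy land to a foreign government 25.6.)

-560.0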